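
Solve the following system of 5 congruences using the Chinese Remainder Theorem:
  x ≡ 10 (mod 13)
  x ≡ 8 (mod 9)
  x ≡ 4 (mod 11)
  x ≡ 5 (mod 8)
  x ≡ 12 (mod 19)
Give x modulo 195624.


Product of moduli M = 13 · 9 · 11 · 8 · 19 = 195624.
Merge one congruence at a time:
  Start: x ≡ 10 (mod 13).
  Combine with x ≡ 8 (mod 9); new modulus lcm = 117.
    Write x = 10 + 13·t and substitute into x ≡ 8 (mod 9): 13·t ≡ 8 − 10 = -2 (mod 9).
    Reduce coefficients mod 9: 4·t ≡ 7 (mod 9).
    The inverse of 4 mod 9 is 7 (since 4·7 = 28 = 3·9 + 1), so t ≡ 7·7 = 49 ≡ 4 (mod 9).
    Then x = 10 + 13·4 = 62, valid modulo lcm(13, 9) = 117: x ≡ 62 (mod 117).
  Combine with x ≡ 4 (mod 11); new modulus lcm = 1287.
    Write x = 62 + 117·t and substitute into x ≡ 4 (mod 11): 117·t ≡ 4 − 62 = -58 (mod 11).
    Reduce coefficients mod 11: 7·t ≡ 8 (mod 11).
    The inverse of 7 mod 11 is 8 (since 7·8 = 56 = 5·11 + 1), so t ≡ 8·8 = 64 ≡ 9 (mod 11).
    Then x = 62 + 117·9 = 1115, valid modulo lcm(117, 11) = 1287: x ≡ 1115 (mod 1287).
  Combine with x ≡ 5 (mod 8); new modulus lcm = 10296.
    Write x = 1115 + 1287·t and substitute into x ≡ 5 (mod 8): 1287·t ≡ 5 − 1115 = -1110 (mod 8).
    Reduce coefficients mod 8: 7·t ≡ 2 (mod 8).
    The inverse of 7 mod 8 is 7 (since 7·7 = 49 = 6·8 + 1), so t ≡ 7·2 = 14 ≡ 6 (mod 8).
    Then x = 1115 + 1287·6 = 8837, valid modulo lcm(1287, 8) = 10296: x ≡ 8837 (mod 10296).
  Combine with x ≡ 12 (mod 19); new modulus lcm = 195624.
    Write x = 8837 + 10296·t and substitute into x ≡ 12 (mod 19): 10296·t ≡ 12 − 8837 = -8825 (mod 19).
    Reduce coefficients mod 19: 17·t ≡ 10 (mod 19).
    The inverse of 17 mod 19 is 9 (since 17·9 = 153 = 8·19 + 1), so t ≡ 9·10 = 90 ≡ 14 (mod 19).
    Then x = 8837 + 10296·14 = 152981, valid modulo lcm(10296, 19) = 195624: x ≡ 152981 (mod 195624).
Verify against each original: 152981 mod 13 = 10, 152981 mod 9 = 8, 152981 mod 11 = 4, 152981 mod 8 = 5, 152981 mod 19 = 12.

x ≡ 152981 (mod 195624).


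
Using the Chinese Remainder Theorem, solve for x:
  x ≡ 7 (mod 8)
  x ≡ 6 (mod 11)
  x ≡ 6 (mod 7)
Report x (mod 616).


Moduli 8, 11, 7 are pairwise coprime; by CRT there is a unique solution modulo M = 8 · 11 · 7 = 616.
Solve pairwise, accumulating the modulus:
  Start with x ≡ 7 (mod 8).
  Combine with x ≡ 6 (mod 11): since gcd(8, 11) = 1, we get a unique residue mod 88.
    Write x = 7 + 8·t and substitute into x ≡ 6 (mod 11): 8·t ≡ 6 − 7 = -1 (mod 11).
    Reduce coefficients mod 11: 8·t ≡ 10 (mod 11).
    The inverse of 8 mod 11 is 7 (since 8·7 = 56 = 5·11 + 1), so t ≡ 7·10 = 70 ≡ 4 (mod 11).
    Then x = 7 + 8·4 = 39, valid modulo lcm(8, 11) = 88: x ≡ 39 (mod 88).
  Combine with x ≡ 6 (mod 7): since gcd(88, 7) = 1, we get a unique residue mod 616.
    Write x = 39 + 88·t and substitute into x ≡ 6 (mod 7): 88·t ≡ 6 − 39 = -33 (mod 7).
    Reduce coefficients mod 7: 4·t ≡ 2 (mod 7).
    The inverse of 4 mod 7 is 2 (since 4·2 = 8 = 1·7 + 1), so t ≡ 2·2 = 4 ≡ 4 (mod 7).
    Then x = 39 + 88·4 = 391, valid modulo lcm(88, 7) = 616: x ≡ 391 (mod 616).
Verify: 391 mod 8 = 7 ✓, 391 mod 11 = 6 ✓, 391 mod 7 = 6 ✓.

x ≡ 391 (mod 616).


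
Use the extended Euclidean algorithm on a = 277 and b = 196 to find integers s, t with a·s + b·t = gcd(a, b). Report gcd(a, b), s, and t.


Euclidean algorithm on (277, 196) — divide until remainder is 0:
  277 = 1 · 196 + 81
  196 = 2 · 81 + 34
  81 = 2 · 34 + 13
  34 = 2 · 13 + 8
  13 = 1 · 8 + 5
  8 = 1 · 5 + 3
  5 = 1 · 3 + 2
  3 = 1 · 2 + 1
  2 = 2 · 1 + 0
gcd(277, 196) = 1.
Track Bezout coefficients alongside the remainders: start with r₀ = 277 = a·1 + b·0 (s = 1, t = 0) and r₁ = 196 = a·0 + b·1 (s = 0, t = 1); each new remainder r_{k+1} = r_{k-1} − q_k·r_k inherits s_{k+1} = s_{k-1} − q_k·s_k, t_{k+1} = t_{k-1} − q_k·t_k, so r_k = a·s_k + b·t_k at every step:
  q = 1: r = 81, s = 1 − 1·0 = 1, t = 0 − 1·1 = -1  (check: 277·1 + 196·(-1) = 81)
  q = 2: r = 34, s = 0 − 2·1 = -2, t = 1 − 2·(-1) = 3  (check: 277·(-2) + 196·3 = 34)
  q = 2: r = 13, s = 1 − 2·(-2) = 5, t = -1 − 2·3 = -7  (check: 277·5 + 196·(-7) = 13)
  q = 2: r = 8, s = -2 − 2·5 = -12, t = 3 − 2·(-7) = 17  (check: 277·(-12) + 196·17 = 8)
  q = 1: r = 5, s = 5 − 1·(-12) = 17, t = -7 − 1·17 = -24  (check: 277·17 + 196·(-24) = 5)
  q = 1: r = 3, s = -12 − 1·17 = -29, t = 17 − 1·(-24) = 41  (check: 277·(-29) + 196·41 = 3)
  q = 1: r = 2, s = 17 − 1·(-29) = 46, t = -24 − 1·41 = -65  (check: 277·46 + 196·(-65) = 2)
  q = 1: r = 1, s = -29 − 1·46 = -75, t = 41 − 1·(-65) = 106  (check: 277·(-75) + 196·106 = 1)
The row with r = 1 (the gcd) gives the Bezout coefficients s = -75, t = 106.
Result: 277 · (-75) + 196 · (106) = 1.

gcd(277, 196) = 1; s = -75, t = 106 (check: 277·(-75) + 196·106 = 1).


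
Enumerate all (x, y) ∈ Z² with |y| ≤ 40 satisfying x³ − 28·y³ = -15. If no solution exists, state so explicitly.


The equation is x³ - 28y³ = -15. For fixed y, x³ = 28·y³ − 15, so a solution requires the RHS to be a perfect cube.
Strategy: iterate y from -40 to 40, compute RHS = 28·y³ − 15, and check whether it is a (positive or negative) perfect cube.
Check small values of y:
  y = 0: RHS = -15 is not a perfect cube.
  y = 1: RHS = 13 is not a perfect cube.
  y = -1: RHS = -43 is not a perfect cube.
  y = 2: RHS = 209 is not a perfect cube.
  y = -2: RHS = -239 is not a perfect cube.
  y = 3: RHS = 741 is not a perfect cube.
  y = -3: RHS = -771 is not a perfect cube.
Continuing the search up to |y| = 40 finds no solutions either.
No (x, y) in the scanned range satisfies the equation.

No integer solutions with |y| ≤ 40.


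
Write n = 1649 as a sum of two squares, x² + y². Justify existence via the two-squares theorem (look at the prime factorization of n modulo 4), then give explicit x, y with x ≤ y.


Step 1: Factor n = 1649 = 17 · 97.
Step 2: Check the mod-4 condition on each prime factor: 17 ≡ 1 (mod 4), exponent 1; 97 ≡ 1 (mod 4), exponent 1.
All primes ≡ 3 (mod 4) appear to even exponent (or don't appear), so by the two-squares theorem n IS expressible as a sum of two squares.
Step 3: Build a representation. Here n = 17 · 97 is a product of primes ≡ 1 (mod 4). Each prime p ≡ 1 (mod 4) is itself a sum of two squares; find a² by testing p − a² for a perfect square:
  17: 17 − 1² = 16 = 4² ⇒ 17 = 1² + 4².
  97: 97 − 1² = 96, 97 − 2² = 93, 97 − 3² = 88, 97 − 4² = 81 = 9² ⇒ 97 = 4² + 9².
  Combine using the Brahmagupta–Fibonacci identity (a² + b²)(c² + d²) = (ac − bd)² + (ad + bc)² = (ac + bd)² + (ad − bc)²:
  17 · 97 = 1649: from (1² + 4²)(4² + 9²), take (1·4 − 4·9, 1·9 + 4·4) = (4 − 36, 9 + 16) = (-32, 25); dropping signs (only squares matter) gives (32, 25); check 32² + 25² = 1024 + 625 = 1649 ✓.
Step 4: Order so x ≤ y and verify: 25² + 32² = 625 + 1024 = 1649 = n. ✓

n = 1649 = 25² + 32² (one valid representation with x ≤ y).


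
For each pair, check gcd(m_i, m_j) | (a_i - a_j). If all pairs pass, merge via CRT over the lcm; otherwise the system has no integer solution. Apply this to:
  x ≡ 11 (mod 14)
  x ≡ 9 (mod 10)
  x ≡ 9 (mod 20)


Moduli 14, 10, 20 are not pairwise coprime, so CRT works modulo lcm(m_i) when all pairwise compatibility conditions hold.
Pairwise compatibility: gcd(m_i, m_j) must divide a_i - a_j for every pair.
Merge one congruence at a time:
  Start: x ≡ 11 (mod 14).
  Combine with x ≡ 9 (mod 10): gcd(14, 10) = 2; 9 - 11 = -2, which IS divisible by 2, so compatible.
    Write x = 11 + 14·t and substitute into x ≡ 9 (mod 10): 14·t ≡ 9 − 11 = -2 (mod 10).
    Divide the congruence (and modulus) by g = 2: 7·t ≡ -1 (mod 5).
    Reduce coefficients mod 5: 2·t ≡ 4 (mod 5).
    The inverse of 2 mod 5 is 3 (since 2·3 = 6 = 1·5 + 1), so t ≡ 3·4 = 12 ≡ 2 (mod 5).
    Then x = 11 + 14·2 = 39, valid modulo lcm(14, 10) = 70: x ≡ 39 (mod 70).
  Combine with x ≡ 9 (mod 20): gcd(70, 20) = 10; 9 - 39 = -30, which IS divisible by 10, so compatible.
    Write x = 39 + 70·t and substitute into x ≡ 9 (mod 20): 70·t ≡ 9 − 39 = -30 (mod 20).
    Divide the congruence (and modulus) by g = 10: 7·t ≡ -3 (mod 2).
    Reduce coefficients mod 2: 1·t ≡ 1 (mod 2).
    So t ≡ 1 (mod 2).
    Then x = 39 + 70·1 = 109, valid modulo lcm(70, 20) = 140: x ≡ 109 (mod 140).
Verify: 109 mod 14 = 11, 109 mod 10 = 9, 109 mod 20 = 9.

x ≡ 109 (mod 140).


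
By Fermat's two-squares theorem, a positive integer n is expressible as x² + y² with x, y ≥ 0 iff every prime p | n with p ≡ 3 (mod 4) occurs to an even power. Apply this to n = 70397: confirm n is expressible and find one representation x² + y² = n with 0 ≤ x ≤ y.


Step 1: Factor n = 70397 = 17 · 41 · 101.
Step 2: Check the mod-4 condition on each prime factor: 17 ≡ 1 (mod 4), exponent 1; 41 ≡ 1 (mod 4), exponent 1; 101 ≡ 1 (mod 4), exponent 1.
All primes ≡ 3 (mod 4) appear to even exponent (or don't appear), so by the two-squares theorem n IS expressible as a sum of two squares.
Step 3: Build a representation. Here n = 17 · 41 · 101 is a product of primes ≡ 1 (mod 4). Each prime p ≡ 1 (mod 4) is itself a sum of two squares; find a² by testing p − a² for a perfect square:
  17: 17 − 1² = 16 = 4² ⇒ 17 = 1² + 4².
  41: 41 − 1² = 40, 41 − 2² = 37, 41 − 3² = 32, 41 − 4² = 25 = 5² ⇒ 41 = 4² + 5².
  101: 101 − 1² = 100 = 10² ⇒ 101 = 1² + 10².
  Combine using the Brahmagupta–Fibonacci identity (a² + b²)(c² + d²) = (ac − bd)² + (ad + bc)² = (ac + bd)² + (ad − bc)²:
  17 · 41 = 697: from (1² + 4²)(4² + 5²), take (1·4 − 4·5, 1·5 + 4·4) = (4 − 20, 5 + 16) = (-16, 21); dropping signs (only squares matter) gives (16, 21); check 16² + 21² = 256 + 441 = 697 ✓.
  697 · 101 = 70397: from (16² + 21²)(1² + 10²), take (16·1 − 21·10, 16·10 + 21·1) = (16 − 210, 160 + 21) = (-194, 181); dropping signs (only squares matter) gives (194, 181); check 194² + 181² = 37636 + 32761 = 70397 ✓.
Step 4: Order so x ≤ y and verify: 181² + 194² = 32761 + 37636 = 70397 = n. ✓

n = 70397 = 181² + 194² (one valid representation with x ≤ y).


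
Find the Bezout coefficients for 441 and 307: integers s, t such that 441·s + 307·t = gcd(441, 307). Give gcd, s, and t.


Euclidean algorithm on (441, 307) — divide until remainder is 0:
  441 = 1 · 307 + 134
  307 = 2 · 134 + 39
  134 = 3 · 39 + 17
  39 = 2 · 17 + 5
  17 = 3 · 5 + 2
  5 = 2 · 2 + 1
  2 = 2 · 1 + 0
gcd(441, 307) = 1.
Track Bezout coefficients alongside the remainders: start with r₀ = 441 = a·1 + b·0 (s = 1, t = 0) and r₁ = 307 = a·0 + b·1 (s = 0, t = 1); each new remainder r_{k+1} = r_{k-1} − q_k·r_k inherits s_{k+1} = s_{k-1} − q_k·s_k, t_{k+1} = t_{k-1} − q_k·t_k, so r_k = a·s_k + b·t_k at every step:
  q = 1: r = 134, s = 1 − 1·0 = 1, t = 0 − 1·1 = -1  (check: 441·1 + 307·(-1) = 134)
  q = 2: r = 39, s = 0 − 2·1 = -2, t = 1 − 2·(-1) = 3  (check: 441·(-2) + 307·3 = 39)
  q = 3: r = 17, s = 1 − 3·(-2) = 7, t = -1 − 3·3 = -10  (check: 441·7 + 307·(-10) = 17)
  q = 2: r = 5, s = -2 − 2·7 = -16, t = 3 − 2·(-10) = 23  (check: 441·(-16) + 307·23 = 5)
  q = 3: r = 2, s = 7 − 3·(-16) = 55, t = -10 − 3·23 = -79  (check: 441·55 + 307·(-79) = 2)
  q = 2: r = 1, s = -16 − 2·55 = -126, t = 23 − 2·(-79) = 181  (check: 441·(-126) + 307·181 = 1)
The row with r = 1 (the gcd) gives the Bezout coefficients s = -126, t = 181.
Result: 441 · (-126) + 307 · (181) = 1.

gcd(441, 307) = 1; s = -126, t = 181 (check: 441·(-126) + 307·181 = 1).


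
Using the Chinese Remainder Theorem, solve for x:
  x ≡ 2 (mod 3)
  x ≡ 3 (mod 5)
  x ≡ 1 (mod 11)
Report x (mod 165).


Moduli 3, 5, 11 are pairwise coprime; by CRT there is a unique solution modulo M = 3 · 5 · 11 = 165.
Solve pairwise, accumulating the modulus:
  Start with x ≡ 2 (mod 3).
  Combine with x ≡ 3 (mod 5): since gcd(3, 5) = 1, we get a unique residue mod 15.
    Write x = 2 + 3·t and substitute into x ≡ 3 (mod 5): 3·t ≡ 3 − 2 = 1 (mod 5).
    The inverse of 3 mod 5 is 2 (since 3·2 = 6 = 1·5 + 1), so t ≡ 2·1 = 2 ≡ 2 (mod 5).
    Then x = 2 + 3·2 = 8, valid modulo lcm(3, 5) = 15: x ≡ 8 (mod 15).
  Combine with x ≡ 1 (mod 11): since gcd(15, 11) = 1, we get a unique residue mod 165.
    Write x = 8 + 15·t and substitute into x ≡ 1 (mod 11): 15·t ≡ 1 − 8 = -7 (mod 11).
    Reduce coefficients mod 11: 4·t ≡ 4 (mod 11).
    The inverse of 4 mod 11 is 3 (since 4·3 = 12 = 1·11 + 1), so t ≡ 3·4 = 12 ≡ 1 (mod 11).
    Then x = 8 + 15·1 = 23, valid modulo lcm(15, 11) = 165: x ≡ 23 (mod 165).
Verify: 23 mod 3 = 2 ✓, 23 mod 5 = 3 ✓, 23 mod 11 = 1 ✓.

x ≡ 23 (mod 165).


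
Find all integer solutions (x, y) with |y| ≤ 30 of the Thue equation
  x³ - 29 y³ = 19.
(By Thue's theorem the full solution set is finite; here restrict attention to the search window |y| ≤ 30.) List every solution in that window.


The equation is x³ - 29y³ = 19. For fixed y, x³ = 29·y³ + 19, so a solution requires the RHS to be a perfect cube.
Strategy: iterate y from -30 to 30, compute RHS = 29·y³ + 19, and check whether it is a (positive or negative) perfect cube.
Check small values of y:
  y = 0: RHS = 19 is not a perfect cube.
  y = 1: RHS = 48 is not a perfect cube.
  y = -1: RHS = -10 is not a perfect cube.
  y = 2: RHS = 251 is not a perfect cube.
  y = -2: RHS = -213 is not a perfect cube.
  y = 3: RHS = 802 is not a perfect cube.
  y = -3: RHS = -764 is not a perfect cube.
Continuing the search up to |y| = 30 finds no solutions either.
No (x, y) in the scanned range satisfies the equation.

No integer solutions with |y| ≤ 30.


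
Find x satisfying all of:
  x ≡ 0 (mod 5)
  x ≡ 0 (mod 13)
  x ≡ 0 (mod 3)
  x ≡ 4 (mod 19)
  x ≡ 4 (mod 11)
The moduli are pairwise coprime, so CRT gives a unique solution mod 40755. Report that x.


Product of moduli M = 5 · 13 · 3 · 19 · 11 = 40755.
Merge one congruence at a time:
  Start: x ≡ 0 (mod 5).
  Combine with x ≡ 0 (mod 13); new modulus lcm = 65.
    Write x = 0 + 5·t and substitute into x ≡ 0 (mod 13): 5·t ≡ 0 − 0 = 0 (mod 13).
    The inverse of 5 mod 13 is 8 (since 5·8 = 40 = 3·13 + 1), so t ≡ 8·0 = 0 ≡ 0 (mod 13).
    Then x = 0 + 5·0 = 0, valid modulo lcm(5, 13) = 65: x ≡ 0 (mod 65).
  Combine with x ≡ 0 (mod 3); new modulus lcm = 195.
    Write x = 0 + 65·t and substitute into x ≡ 0 (mod 3): 65·t ≡ 0 − 0 = 0 (mod 3).
    Reduce coefficients mod 3: 2·t ≡ 0 (mod 3).
    The inverse of 2 mod 3 is 2 (since 2·2 = 4 = 1·3 + 1), so t ≡ 2·0 = 0 ≡ 0 (mod 3).
    Then x = 0 + 65·0 = 0, valid modulo lcm(65, 3) = 195: x ≡ 0 (mod 195).
  Combine with x ≡ 4 (mod 19); new modulus lcm = 3705.
    Write x = 0 + 195·t and substitute into x ≡ 4 (mod 19): 195·t ≡ 4 − 0 = 4 (mod 19).
    Reduce coefficients mod 19: 5·t ≡ 4 (mod 19).
    The inverse of 5 mod 19 is 4 (since 5·4 = 20 = 1·19 + 1), so t ≡ 4·4 = 16 ≡ 16 (mod 19).
    Then x = 0 + 195·16 = 3120, valid modulo lcm(195, 19) = 3705: x ≡ 3120 (mod 3705).
  Combine with x ≡ 4 (mod 11); new modulus lcm = 40755.
    Write x = 3120 + 3705·t and substitute into x ≡ 4 (mod 11): 3705·t ≡ 4 − 3120 = -3116 (mod 11).
    Reduce coefficients mod 11: 9·t ≡ 8 (mod 11).
    The inverse of 9 mod 11 is 5 (since 9·5 = 45 = 4·11 + 1), so t ≡ 5·8 = 40 ≡ 7 (mod 11).
    Then x = 3120 + 3705·7 = 29055, valid modulo lcm(3705, 11) = 40755: x ≡ 29055 (mod 40755).
Verify against each original: 29055 mod 5 = 0, 29055 mod 13 = 0, 29055 mod 3 = 0, 29055 mod 19 = 4, 29055 mod 11 = 4.

x ≡ 29055 (mod 40755).


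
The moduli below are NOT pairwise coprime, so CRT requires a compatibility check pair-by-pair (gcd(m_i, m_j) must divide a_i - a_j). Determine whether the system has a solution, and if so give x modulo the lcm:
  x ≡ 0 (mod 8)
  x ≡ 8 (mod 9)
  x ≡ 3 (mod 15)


Moduli 8, 9, 15 are not pairwise coprime, so CRT works modulo lcm(m_i) when all pairwise compatibility conditions hold.
Pairwise compatibility: gcd(m_i, m_j) must divide a_i - a_j for every pair.
Merge one congruence at a time:
  Start: x ≡ 0 (mod 8).
  Combine with x ≡ 8 (mod 9): gcd(8, 9) = 1; 8 - 0 = 8, which IS divisible by 1, so compatible.
    Write x = 0 + 8·t and substitute into x ≡ 8 (mod 9): 8·t ≡ 8 − 0 = 8 (mod 9).
    The inverse of 8 mod 9 is 8 (since 8·8 = 64 = 7·9 + 1), so t ≡ 8·8 = 64 ≡ 1 (mod 9).
    Then x = 0 + 8·1 = 8, valid modulo lcm(8, 9) = 72: x ≡ 8 (mod 72).
  Combine with x ≡ 3 (mod 15): gcd(72, 15) = 3, and 3 - 8 = -5 is NOT divisible by 3.
    ⇒ system is inconsistent (no integer solution).

No solution (the system is inconsistent).


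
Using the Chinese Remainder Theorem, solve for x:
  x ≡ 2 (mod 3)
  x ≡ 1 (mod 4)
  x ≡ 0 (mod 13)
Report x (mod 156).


Moduli 3, 4, 13 are pairwise coprime; by CRT there is a unique solution modulo M = 3 · 4 · 13 = 156.
Solve pairwise, accumulating the modulus:
  Start with x ≡ 2 (mod 3).
  Combine with x ≡ 1 (mod 4): since gcd(3, 4) = 1, we get a unique residue mod 12.
    Write x = 2 + 3·t and substitute into x ≡ 1 (mod 4): 3·t ≡ 1 − 2 = -1 (mod 4).
    Reduce coefficients mod 4: 3·t ≡ 3 (mod 4).
    The inverse of 3 mod 4 is 3 (since 3·3 = 9 = 2·4 + 1), so t ≡ 3·3 = 9 ≡ 1 (mod 4).
    Then x = 2 + 3·1 = 5, valid modulo lcm(3, 4) = 12: x ≡ 5 (mod 12).
  Combine with x ≡ 0 (mod 13): since gcd(12, 13) = 1, we get a unique residue mod 156.
    Write x = 5 + 12·t and substitute into x ≡ 0 (mod 13): 12·t ≡ 0 − 5 = -5 (mod 13).
    Reduce coefficients mod 13: 12·t ≡ 8 (mod 13).
    The inverse of 12 mod 13 is 12 (since 12·12 = 144 = 11·13 + 1), so t ≡ 12·8 = 96 ≡ 5 (mod 13).
    Then x = 5 + 12·5 = 65, valid modulo lcm(12, 13) = 156: x ≡ 65 (mod 156).
Verify: 65 mod 3 = 2 ✓, 65 mod 4 = 1 ✓, 65 mod 13 = 0 ✓.

x ≡ 65 (mod 156).


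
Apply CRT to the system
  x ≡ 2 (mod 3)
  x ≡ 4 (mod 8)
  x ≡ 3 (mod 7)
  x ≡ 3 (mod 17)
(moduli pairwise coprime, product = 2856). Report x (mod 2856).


Product of moduli M = 3 · 8 · 7 · 17 = 2856.
Merge one congruence at a time:
  Start: x ≡ 2 (mod 3).
  Combine with x ≡ 4 (mod 8); new modulus lcm = 24.
    Write x = 2 + 3·t and substitute into x ≡ 4 (mod 8): 3·t ≡ 4 − 2 = 2 (mod 8).
    The inverse of 3 mod 8 is 3 (since 3·3 = 9 = 1·8 + 1), so t ≡ 3·2 = 6 ≡ 6 (mod 8).
    Then x = 2 + 3·6 = 20, valid modulo lcm(3, 8) = 24: x ≡ 20 (mod 24).
  Combine with x ≡ 3 (mod 7); new modulus lcm = 168.
    Write x = 20 + 24·t and substitute into x ≡ 3 (mod 7): 24·t ≡ 3 − 20 = -17 (mod 7).
    Reduce coefficients mod 7: 3·t ≡ 4 (mod 7).
    The inverse of 3 mod 7 is 5 (since 3·5 = 15 = 2·7 + 1), so t ≡ 5·4 = 20 ≡ 6 (mod 7).
    Then x = 20 + 24·6 = 164, valid modulo lcm(24, 7) = 168: x ≡ 164 (mod 168).
  Combine with x ≡ 3 (mod 17); new modulus lcm = 2856.
    Write x = 164 + 168·t and substitute into x ≡ 3 (mod 17): 168·t ≡ 3 − 164 = -161 (mod 17).
    Reduce coefficients mod 17: 15·t ≡ 9 (mod 17).
    The inverse of 15 mod 17 is 8 (since 15·8 = 120 = 7·17 + 1), so t ≡ 8·9 = 72 ≡ 4 (mod 17).
    Then x = 164 + 168·4 = 836, valid modulo lcm(168, 17) = 2856: x ≡ 836 (mod 2856).
Verify against each original: 836 mod 3 = 2, 836 mod 8 = 4, 836 mod 7 = 3, 836 mod 17 = 3.

x ≡ 836 (mod 2856).


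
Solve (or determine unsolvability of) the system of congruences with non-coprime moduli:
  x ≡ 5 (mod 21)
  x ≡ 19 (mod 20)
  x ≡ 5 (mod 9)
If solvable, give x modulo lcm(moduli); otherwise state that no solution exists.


Moduli 21, 20, 9 are not pairwise coprime, so CRT works modulo lcm(m_i) when all pairwise compatibility conditions hold.
Pairwise compatibility: gcd(m_i, m_j) must divide a_i - a_j for every pair.
Merge one congruence at a time:
  Start: x ≡ 5 (mod 21).
  Combine with x ≡ 19 (mod 20): gcd(21, 20) = 1; 19 - 5 = 14, which IS divisible by 1, so compatible.
    Write x = 5 + 21·t and substitute into x ≡ 19 (mod 20): 21·t ≡ 19 − 5 = 14 (mod 20).
    Reduce coefficients mod 20: 1·t ≡ 14 (mod 20).
    So t ≡ 14 (mod 20).
    Then x = 5 + 21·14 = 299, valid modulo lcm(21, 20) = 420: x ≡ 299 (mod 420).
  Combine with x ≡ 5 (mod 9): gcd(420, 9) = 3; 5 - 299 = -294, which IS divisible by 3, so compatible.
    Write x = 299 + 420·t and substitute into x ≡ 5 (mod 9): 420·t ≡ 5 − 299 = -294 (mod 9).
    Divide the congruence (and modulus) by g = 3: 140·t ≡ -98 (mod 3).
    Reduce coefficients mod 3: 2·t ≡ 1 (mod 3).
    The inverse of 2 mod 3 is 2 (since 2·2 = 4 = 1·3 + 1), so t ≡ 2·1 = 2 ≡ 2 (mod 3).
    Then x = 299 + 420·2 = 1139, valid modulo lcm(420, 9) = 1260: x ≡ 1139 (mod 1260).
Verify: 1139 mod 21 = 5, 1139 mod 20 = 19, 1139 mod 9 = 5.

x ≡ 1139 (mod 1260).


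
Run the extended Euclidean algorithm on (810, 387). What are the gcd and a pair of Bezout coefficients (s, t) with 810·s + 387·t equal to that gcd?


Euclidean algorithm on (810, 387) — divide until remainder is 0:
  810 = 2 · 387 + 36
  387 = 10 · 36 + 27
  36 = 1 · 27 + 9
  27 = 3 · 9 + 0
gcd(810, 387) = 9.
Track Bezout coefficients alongside the remainders: start with r₀ = 810 = a·1 + b·0 (s = 1, t = 0) and r₁ = 387 = a·0 + b·1 (s = 0, t = 1); each new remainder r_{k+1} = r_{k-1} − q_k·r_k inherits s_{k+1} = s_{k-1} − q_k·s_k, t_{k+1} = t_{k-1} − q_k·t_k, so r_k = a·s_k + b·t_k at every step:
  q = 2: r = 36, s = 1 − 2·0 = 1, t = 0 − 2·1 = -2  (check: 810·1 + 387·(-2) = 36)
  q = 10: r = 27, s = 0 − 10·1 = -10, t = 1 − 10·(-2) = 21  (check: 810·(-10) + 387·21 = 27)
  q = 1: r = 9, s = 1 − 1·(-10) = 11, t = -2 − 1·21 = -23  (check: 810·11 + 387·(-23) = 9)
The row with r = 9 (the gcd) gives the Bezout coefficients s = 11, t = -23.
Result: 810 · (11) + 387 · (-23) = 9.

gcd(810, 387) = 9; s = 11, t = -23 (check: 810·11 + 387·(-23) = 9).


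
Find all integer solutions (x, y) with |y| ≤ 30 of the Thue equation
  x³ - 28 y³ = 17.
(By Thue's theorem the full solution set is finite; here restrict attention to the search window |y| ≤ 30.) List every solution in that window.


The equation is x³ - 28y³ = 17. For fixed y, x³ = 28·y³ + 17, so a solution requires the RHS to be a perfect cube.
Strategy: iterate y from -30 to 30, compute RHS = 28·y³ + 17, and check whether it is a (positive or negative) perfect cube.
Check small values of y:
  y = 0: RHS = 17 is not a perfect cube.
  y = 1: RHS = 45 is not a perfect cube.
  y = -1: RHS = -11 is not a perfect cube.
  y = 2: RHS = 241 is not a perfect cube.
  y = -2: RHS = -207 is not a perfect cube.
  y = 3: RHS = 773 is not a perfect cube.
  y = -3: RHS = -739 is not a perfect cube.
Continuing the search up to |y| = 30 finds no solutions either.
No (x, y) in the scanned range satisfies the equation.

No integer solutions with |y| ≤ 30.


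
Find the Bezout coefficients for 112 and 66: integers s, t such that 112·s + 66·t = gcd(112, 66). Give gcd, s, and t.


Euclidean algorithm on (112, 66) — divide until remainder is 0:
  112 = 1 · 66 + 46
  66 = 1 · 46 + 20
  46 = 2 · 20 + 6
  20 = 3 · 6 + 2
  6 = 3 · 2 + 0
gcd(112, 66) = 2.
Track Bezout coefficients alongside the remainders: start with r₀ = 112 = a·1 + b·0 (s = 1, t = 0) and r₁ = 66 = a·0 + b·1 (s = 0, t = 1); each new remainder r_{k+1} = r_{k-1} − q_k·r_k inherits s_{k+1} = s_{k-1} − q_k·s_k, t_{k+1} = t_{k-1} − q_k·t_k, so r_k = a·s_k + b·t_k at every step:
  q = 1: r = 46, s = 1 − 1·0 = 1, t = 0 − 1·1 = -1  (check: 112·1 + 66·(-1) = 46)
  q = 1: r = 20, s = 0 − 1·1 = -1, t = 1 − 1·(-1) = 2  (check: 112·(-1) + 66·2 = 20)
  q = 2: r = 6, s = 1 − 2·(-1) = 3, t = -1 − 2·2 = -5  (check: 112·3 + 66·(-5) = 6)
  q = 3: r = 2, s = -1 − 3·3 = -10, t = 2 − 3·(-5) = 17  (check: 112·(-10) + 66·17 = 2)
The row with r = 2 (the gcd) gives the Bezout coefficients s = -10, t = 17.
Result: 112 · (-10) + 66 · (17) = 2.

gcd(112, 66) = 2; s = -10, t = 17 (check: 112·(-10) + 66·17 = 2).


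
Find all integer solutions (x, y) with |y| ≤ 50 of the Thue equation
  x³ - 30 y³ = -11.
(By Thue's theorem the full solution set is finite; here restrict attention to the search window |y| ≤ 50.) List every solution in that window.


The equation is x³ - 30y³ = -11. For fixed y, x³ = 30·y³ − 11, so a solution requires the RHS to be a perfect cube.
Strategy: iterate y from -50 to 50, compute RHS = 30·y³ − 11, and check whether it is a (positive or negative) perfect cube.
Check small values of y:
  y = 0: RHS = -11 is not a perfect cube.
  y = 1: RHS = 19 is not a perfect cube.
  y = -1: RHS = -41 is not a perfect cube.
  y = 2: RHS = 229 is not a perfect cube.
  y = -2: RHS = -251 is not a perfect cube.
  y = 3: RHS = 799 is not a perfect cube.
  y = -3: RHS = -821 is not a perfect cube.
Continuing the search up to |y| = 50 finds no solutions either.
No (x, y) in the scanned range satisfies the equation.

No integer solutions with |y| ≤ 50.


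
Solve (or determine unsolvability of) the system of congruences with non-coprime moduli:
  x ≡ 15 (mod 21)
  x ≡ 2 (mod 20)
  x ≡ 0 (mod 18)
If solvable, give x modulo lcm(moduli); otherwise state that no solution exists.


Moduli 21, 20, 18 are not pairwise coprime, so CRT works modulo lcm(m_i) when all pairwise compatibility conditions hold.
Pairwise compatibility: gcd(m_i, m_j) must divide a_i - a_j for every pair.
Merge one congruence at a time:
  Start: x ≡ 15 (mod 21).
  Combine with x ≡ 2 (mod 20): gcd(21, 20) = 1; 2 - 15 = -13, which IS divisible by 1, so compatible.
    Write x = 15 + 21·t and substitute into x ≡ 2 (mod 20): 21·t ≡ 2 − 15 = -13 (mod 20).
    Reduce coefficients mod 20: 1·t ≡ 7 (mod 20).
    So t ≡ 7 (mod 20).
    Then x = 15 + 21·7 = 162, valid modulo lcm(21, 20) = 420: x ≡ 162 (mod 420).
  Combine with x ≡ 0 (mod 18): gcd(420, 18) = 6; 0 - 162 = -162, which IS divisible by 6, so compatible.
    Write x = 162 + 420·t and substitute into x ≡ 0 (mod 18): 420·t ≡ 0 − 162 = -162 (mod 18).
    Divide the congruence (and modulus) by g = 6: 70·t ≡ -27 (mod 3).
    Reduce coefficients mod 3: 1·t ≡ 0 (mod 3).
    So t ≡ 0 (mod 3).
    Then x = 162 + 420·0 = 162, valid modulo lcm(420, 18) = 1260: x ≡ 162 (mod 1260).
Verify: 162 mod 21 = 15, 162 mod 20 = 2, 162 mod 18 = 0.

x ≡ 162 (mod 1260).


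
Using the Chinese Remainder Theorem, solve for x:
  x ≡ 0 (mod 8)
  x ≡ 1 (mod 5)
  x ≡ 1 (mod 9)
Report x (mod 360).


Moduli 8, 5, 9 are pairwise coprime; by CRT there is a unique solution modulo M = 8 · 5 · 9 = 360.
Solve pairwise, accumulating the modulus:
  Start with x ≡ 0 (mod 8).
  Combine with x ≡ 1 (mod 5): since gcd(8, 5) = 1, we get a unique residue mod 40.
    Write x = 0 + 8·t and substitute into x ≡ 1 (mod 5): 8·t ≡ 1 − 0 = 1 (mod 5).
    Reduce coefficients mod 5: 3·t ≡ 1 (mod 5).
    The inverse of 3 mod 5 is 2 (since 3·2 = 6 = 1·5 + 1), so t ≡ 2·1 = 2 ≡ 2 (mod 5).
    Then x = 0 + 8·2 = 16, valid modulo lcm(8, 5) = 40: x ≡ 16 (mod 40).
  Combine with x ≡ 1 (mod 9): since gcd(40, 9) = 1, we get a unique residue mod 360.
    Write x = 16 + 40·t and substitute into x ≡ 1 (mod 9): 40·t ≡ 1 − 16 = -15 (mod 9).
    Reduce coefficients mod 9: 4·t ≡ 3 (mod 9).
    The inverse of 4 mod 9 is 7 (since 4·7 = 28 = 3·9 + 1), so t ≡ 7·3 = 21 ≡ 3 (mod 9).
    Then x = 16 + 40·3 = 136, valid modulo lcm(40, 9) = 360: x ≡ 136 (mod 360).
Verify: 136 mod 8 = 0 ✓, 136 mod 5 = 1 ✓, 136 mod 9 = 1 ✓.

x ≡ 136 (mod 360).


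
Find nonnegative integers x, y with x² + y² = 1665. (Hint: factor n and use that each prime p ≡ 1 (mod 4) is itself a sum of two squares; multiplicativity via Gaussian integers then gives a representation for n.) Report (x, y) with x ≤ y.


Step 1: Factor n = 1665 = 3^2 · 5 · 37.
Step 2: Check the mod-4 condition on each prime factor: 3 ≡ 3 (mod 4), exponent 2 (must be even); 5 ≡ 1 (mod 4), exponent 1; 37 ≡ 1 (mod 4), exponent 1.
All primes ≡ 3 (mod 4) appear to even exponent (or don't appear), so by the two-squares theorem n IS expressible as a sum of two squares.
Step 3: Build a representation. Group n = k² · m with k = 3 and m = 5 · 37 = 185 (a product of primes ≡ 1 (mod 4)); a representation of m scales to one of n via (k·x)² + (k·y)² = k²(x² + y²). Each prime p ≡ 1 (mod 4) is itself a sum of two squares; find a² by testing p − a² for a perfect square:
  5: 5 − 1² = 4 = 2² ⇒ 5 = 1² + 2².
  37: 37 − 1² = 36 = 6² ⇒ 37 = 1² + 6².
  Combine using the Brahmagupta–Fibonacci identity (a² + b²)(c² + d²) = (ac − bd)² + (ad + bc)² = (ac + bd)² + (ad − bc)²:
  5 · 37 = 185: from (1² + 2²)(1² + 6²), take (1·1 − 2·6, 1·6 + 2·1) = (1 − 12, 6 + 2) = (-11, 8); dropping signs (only squares matter) gives (11, 8); check 11² + 8² = 121 + 64 = 185 ✓.
  Scale by k = 3: (3·11, 3·8) = (33, 24).
Step 4: Order so x ≤ y and verify: 24² + 33² = 576 + 1089 = 1665 = n. ✓

n = 1665 = 24² + 33² (one valid representation with x ≤ y).


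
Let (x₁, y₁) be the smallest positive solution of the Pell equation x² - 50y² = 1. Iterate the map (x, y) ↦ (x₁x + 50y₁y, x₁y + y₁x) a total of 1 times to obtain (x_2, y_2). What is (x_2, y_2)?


Step 1: Find the fundamental solution (x₁, y₁) of x² - 50y² = 1.
  Expand √50 as a continued fraction. a₀ = ⌊√50⌋ = 7; iterate m_{k+1} = d_k·a_k − m_k, d_{k+1} = (50 − m_{k+1}²)/d_k, a_{k+1} = ⌊(a₀ + m_{k+1})/d_{k+1}⌋ (starting m₀ = 0, d₀ = 1), with convergents p_k = a_k·p_{k-1} + p_{k-2}, q_k = a_k·q_{k-1} + q_{k-2} (p₋₁ = 1, q₋₁ = 0):
  k = 0: a₀ = 7; p₀/q₀ = 7/1; p₀² − 50·q₀² = 49 − 50 = -1.
  k = 1: m = 7, d = 1, a = ⌊(7 + 7)/1⌋ = 14; p/q = (14·7 + 1)/(14·1 + 0) = 99/14; p² − 50·q² = 9801 − 9800 = 1.
  The first convergent with p² − 50·q² = 1 gives the fundamental solution (x₁, y₁) = (99, 14).
Step 2: Apply the recurrence (x_{n+1}, y_{n+1}) = (x₁x_n + 50y₁y_n, x₁y_n + y₁x_n) repeatedly.
  From (x_1, y_1) = (99, 14): x_2 = 99·99 + 50·14·14 = 19601; y_2 = 99·14 + 14·99 = 2772.
Step 3: Verify x_2² - 50·y_2² = 384199201 - 384199200 = 1 (should be 1). ✓

(x_1, y_1) = (99, 14); (x_2, y_2) = (19601, 2772).


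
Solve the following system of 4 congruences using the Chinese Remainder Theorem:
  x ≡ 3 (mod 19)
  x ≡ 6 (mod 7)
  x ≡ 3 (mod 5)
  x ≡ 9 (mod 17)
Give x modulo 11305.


Product of moduli M = 19 · 7 · 5 · 17 = 11305.
Merge one congruence at a time:
  Start: x ≡ 3 (mod 19).
  Combine with x ≡ 6 (mod 7); new modulus lcm = 133.
    Write x = 3 + 19·t and substitute into x ≡ 6 (mod 7): 19·t ≡ 6 − 3 = 3 (mod 7).
    Reduce coefficients mod 7: 5·t ≡ 3 (mod 7).
    The inverse of 5 mod 7 is 3 (since 5·3 = 15 = 2·7 + 1), so t ≡ 3·3 = 9 ≡ 2 (mod 7).
    Then x = 3 + 19·2 = 41, valid modulo lcm(19, 7) = 133: x ≡ 41 (mod 133).
  Combine with x ≡ 3 (mod 5); new modulus lcm = 665.
    Write x = 41 + 133·t and substitute into x ≡ 3 (mod 5): 133·t ≡ 3 − 41 = -38 (mod 5).
    Reduce coefficients mod 5: 3·t ≡ 2 (mod 5).
    The inverse of 3 mod 5 is 2 (since 3·2 = 6 = 1·5 + 1), so t ≡ 2·2 = 4 ≡ 4 (mod 5).
    Then x = 41 + 133·4 = 573, valid modulo lcm(133, 5) = 665: x ≡ 573 (mod 665).
  Combine with x ≡ 9 (mod 17); new modulus lcm = 11305.
    Write x = 573 + 665·t and substitute into x ≡ 9 (mod 17): 665·t ≡ 9 − 573 = -564 (mod 17).
    Reduce coefficients mod 17: 2·t ≡ 14 (mod 17).
    The inverse of 2 mod 17 is 9 (since 2·9 = 18 = 1·17 + 1), so t ≡ 9·14 = 126 ≡ 7 (mod 17).
    Then x = 573 + 665·7 = 5228, valid modulo lcm(665, 17) = 11305: x ≡ 5228 (mod 11305).
Verify against each original: 5228 mod 19 = 3, 5228 mod 7 = 6, 5228 mod 5 = 3, 5228 mod 17 = 9.

x ≡ 5228 (mod 11305).


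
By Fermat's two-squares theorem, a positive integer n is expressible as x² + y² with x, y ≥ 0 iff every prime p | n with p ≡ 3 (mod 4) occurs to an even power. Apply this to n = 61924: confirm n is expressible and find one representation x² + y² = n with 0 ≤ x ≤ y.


Step 1: Factor n = 61924 = 2^2 · 113 · 137.
Step 2: Check the mod-4 condition on each prime factor: 2 = 2 (special); 113 ≡ 1 (mod 4), exponent 1; 137 ≡ 1 (mod 4), exponent 1.
All primes ≡ 3 (mod 4) appear to even exponent (or don't appear), so by the two-squares theorem n IS expressible as a sum of two squares.
Step 3: Build a representation. Group n = k² · m with k = 2 and m = 113 · 137 = 15481 (a product of primes ≡ 1 (mod 4)); a representation of m scales to one of n via (k·x)² + (k·y)² = k²(x² + y²). Each prime p ≡ 1 (mod 4) is itself a sum of two squares; find a² by testing p − a² for a perfect square:
  113: 113 − 1² = 112, 113 − 2² = 109, 113 − 3² = 104, 113 − 4² = 97, 113 − 5² = 88, 113 − 6² = 77, 113 − 7² = 64 = 8² ⇒ 113 = 7² + 8².
  137: 137 − 1² = 136, 137 − 2² = 133, 137 − 3² = 128, 137 − 4² = 121 = 11² ⇒ 137 = 4² + 11².
  Combine using the Brahmagupta–Fibonacci identity (a² + b²)(c² + d²) = (ac − bd)² + (ad + bc)² = (ac + bd)² + (ad − bc)²:
  113 · 137 = 15481: from (7² + 8²)(4² + 11²), take (7·4 − 8·11, 7·11 + 8·4) = (28 − 88, 77 + 32) = (-60, 109); dropping signs (only squares matter) gives (60, 109); check 60² + 109² = 3600 + 11881 = 15481 ✓.
  Scale by k = 2: (2·60, 2·109) = (120, 218).
Step 4: Order so x ≤ y and verify: 120² + 218² = 14400 + 47524 = 61924 = n. ✓

n = 61924 = 120² + 218² (one valid representation with x ≤ y).


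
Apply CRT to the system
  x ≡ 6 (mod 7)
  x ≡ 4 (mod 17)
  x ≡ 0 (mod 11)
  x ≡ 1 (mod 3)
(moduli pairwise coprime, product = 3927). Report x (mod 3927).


Product of moduli M = 7 · 17 · 11 · 3 = 3927.
Merge one congruence at a time:
  Start: x ≡ 6 (mod 7).
  Combine with x ≡ 4 (mod 17); new modulus lcm = 119.
    Write x = 6 + 7·t and substitute into x ≡ 4 (mod 17): 7·t ≡ 4 − 6 = -2 (mod 17).
    Reduce coefficients mod 17: 7·t ≡ 15 (mod 17).
    The inverse of 7 mod 17 is 5 (since 7·5 = 35 = 2·17 + 1), so t ≡ 5·15 = 75 ≡ 7 (mod 17).
    Then x = 6 + 7·7 = 55, valid modulo lcm(7, 17) = 119: x ≡ 55 (mod 119).
  Combine with x ≡ 0 (mod 11); new modulus lcm = 1309.
    Write x = 55 + 119·t and substitute into x ≡ 0 (mod 11): 119·t ≡ 0 − 55 = -55 (mod 11).
    Reduce coefficients mod 11: 9·t ≡ 0 (mod 11).
    The inverse of 9 mod 11 is 5 (since 9·5 = 45 = 4·11 + 1), so t ≡ 5·0 = 0 ≡ 0 (mod 11).
    Then x = 55 + 119·0 = 55, valid modulo lcm(119, 11) = 1309: x ≡ 55 (mod 1309).
  Combine with x ≡ 1 (mod 3); new modulus lcm = 3927.
    Write x = 55 + 1309·t and substitute into x ≡ 1 (mod 3): 1309·t ≡ 1 − 55 = -54 (mod 3).
    Reduce coefficients mod 3: 1·t ≡ 0 (mod 3).
    So t ≡ 0 (mod 3).
    Then x = 55 + 1309·0 = 55, valid modulo lcm(1309, 3) = 3927: x ≡ 55 (mod 3927).
Verify against each original: 55 mod 7 = 6, 55 mod 17 = 4, 55 mod 11 = 0, 55 mod 3 = 1.

x ≡ 55 (mod 3927).


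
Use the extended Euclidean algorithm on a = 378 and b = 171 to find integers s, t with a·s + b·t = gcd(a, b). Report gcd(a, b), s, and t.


Euclidean algorithm on (378, 171) — divide until remainder is 0:
  378 = 2 · 171 + 36
  171 = 4 · 36 + 27
  36 = 1 · 27 + 9
  27 = 3 · 9 + 0
gcd(378, 171) = 9.
Track Bezout coefficients alongside the remainders: start with r₀ = 378 = a·1 + b·0 (s = 1, t = 0) and r₁ = 171 = a·0 + b·1 (s = 0, t = 1); each new remainder r_{k+1} = r_{k-1} − q_k·r_k inherits s_{k+1} = s_{k-1} − q_k·s_k, t_{k+1} = t_{k-1} − q_k·t_k, so r_k = a·s_k + b·t_k at every step:
  q = 2: r = 36, s = 1 − 2·0 = 1, t = 0 − 2·1 = -2  (check: 378·1 + 171·(-2) = 36)
  q = 4: r = 27, s = 0 − 4·1 = -4, t = 1 − 4·(-2) = 9  (check: 378·(-4) + 171·9 = 27)
  q = 1: r = 9, s = 1 − 1·(-4) = 5, t = -2 − 1·9 = -11  (check: 378·5 + 171·(-11) = 9)
The row with r = 9 (the gcd) gives the Bezout coefficients s = 5, t = -11.
Result: 378 · (5) + 171 · (-11) = 9.

gcd(378, 171) = 9; s = 5, t = -11 (check: 378·5 + 171·(-11) = 9).


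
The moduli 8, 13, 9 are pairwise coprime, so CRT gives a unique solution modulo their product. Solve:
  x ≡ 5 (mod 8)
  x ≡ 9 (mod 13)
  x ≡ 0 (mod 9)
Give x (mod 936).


Moduli 8, 13, 9 are pairwise coprime; by CRT there is a unique solution modulo M = 8 · 13 · 9 = 936.
Solve pairwise, accumulating the modulus:
  Start with x ≡ 5 (mod 8).
  Combine with x ≡ 9 (mod 13): since gcd(8, 13) = 1, we get a unique residue mod 104.
    Write x = 5 + 8·t and substitute into x ≡ 9 (mod 13): 8·t ≡ 9 − 5 = 4 (mod 13).
    The inverse of 8 mod 13 is 5 (since 8·5 = 40 = 3·13 + 1), so t ≡ 5·4 = 20 ≡ 7 (mod 13).
    Then x = 5 + 8·7 = 61, valid modulo lcm(8, 13) = 104: x ≡ 61 (mod 104).
  Combine with x ≡ 0 (mod 9): since gcd(104, 9) = 1, we get a unique residue mod 936.
    Write x = 61 + 104·t and substitute into x ≡ 0 (mod 9): 104·t ≡ 0 − 61 = -61 (mod 9).
    Reduce coefficients mod 9: 5·t ≡ 2 (mod 9).
    The inverse of 5 mod 9 is 2 (since 5·2 = 10 = 1·9 + 1), so t ≡ 2·2 = 4 ≡ 4 (mod 9).
    Then x = 61 + 104·4 = 477, valid modulo lcm(104, 9) = 936: x ≡ 477 (mod 936).
Verify: 477 mod 8 = 5 ✓, 477 mod 13 = 9 ✓, 477 mod 9 = 0 ✓.

x ≡ 477 (mod 936).


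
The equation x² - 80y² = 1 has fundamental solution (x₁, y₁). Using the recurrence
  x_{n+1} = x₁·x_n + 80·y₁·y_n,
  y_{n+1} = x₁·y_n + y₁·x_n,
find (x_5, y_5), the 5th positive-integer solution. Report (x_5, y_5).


Step 1: Find the fundamental solution (x₁, y₁) of x² - 80y² = 1.
  Expand √80 as a continued fraction. a₀ = ⌊√80⌋ = 8; iterate m_{k+1} = d_k·a_k − m_k, d_{k+1} = (80 − m_{k+1}²)/d_k, a_{k+1} = ⌊(a₀ + m_{k+1})/d_{k+1}⌋ (starting m₀ = 0, d₀ = 1), with convergents p_k = a_k·p_{k-1} + p_{k-2}, q_k = a_k·q_{k-1} + q_{k-2} (p₋₁ = 1, q₋₁ = 0):
  k = 0: a₀ = 8; p₀/q₀ = 8/1; p₀² − 80·q₀² = 64 − 80 = -16.
  k = 1: m = 8, d = 16, a = ⌊(8 + 8)/16⌋ = 1; p/q = (1·8 + 1)/(1·1 + 0) = 9/1; p² − 80·q² = 81 − 80 = 1.
  The first convergent with p² − 80·q² = 1 gives the fundamental solution (x₁, y₁) = (9, 1).
Step 2: Apply the recurrence (x_{n+1}, y_{n+1}) = (x₁x_n + 80y₁y_n, x₁y_n + y₁x_n) repeatedly.
  From (x_1, y_1) = (9, 1): x_2 = 9·9 + 80·1·1 = 161; y_2 = 9·1 + 1·9 = 18.
  From (x_2, y_2) = (161, 18): x_3 = 9·161 + 80·1·18 = 2889; y_3 = 9·18 + 1·161 = 323.
  From (x_3, y_3) = (2889, 323): x_4 = 9·2889 + 80·1·323 = 51841; y_4 = 9·323 + 1·2889 = 5796.
  From (x_4, y_4) = (51841, 5796): x_5 = 9·51841 + 80·1·5796 = 930249; y_5 = 9·5796 + 1·51841 = 104005.
Step 3: Verify x_5² - 80·y_5² = 865363202001 - 865363202000 = 1 (should be 1). ✓

(x_1, y_1) = (9, 1); (x_5, y_5) = (930249, 104005).


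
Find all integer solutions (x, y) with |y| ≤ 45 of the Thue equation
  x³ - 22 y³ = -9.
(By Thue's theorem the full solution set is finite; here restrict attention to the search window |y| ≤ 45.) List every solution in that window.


The equation is x³ - 22y³ = -9. For fixed y, x³ = 22·y³ − 9, so a solution requires the RHS to be a perfect cube.
Strategy: iterate y from -45 to 45, compute RHS = 22·y³ − 9, and check whether it is a (positive or negative) perfect cube.
Check small values of y:
  y = 0: RHS = -9 is not a perfect cube.
  y = 1: RHS = 13 is not a perfect cube.
  y = -1: RHS = -31 is not a perfect cube.
  y = 2: RHS = 167 is not a perfect cube.
  y = -2: RHS = -185 is not a perfect cube.
  y = 3: RHS = 585 is not a perfect cube.
  y = -3: RHS = -603 is not a perfect cube.
Continuing the search up to |y| = 45 finds no solutions either.
No (x, y) in the scanned range satisfies the equation.

No integer solutions with |y| ≤ 45.


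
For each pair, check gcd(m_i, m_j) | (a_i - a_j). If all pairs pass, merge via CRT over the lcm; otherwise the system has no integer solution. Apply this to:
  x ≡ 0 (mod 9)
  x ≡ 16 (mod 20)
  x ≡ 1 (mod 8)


Moduli 9, 20, 8 are not pairwise coprime, so CRT works modulo lcm(m_i) when all pairwise compatibility conditions hold.
Pairwise compatibility: gcd(m_i, m_j) must divide a_i - a_j for every pair.
Merge one congruence at a time:
  Start: x ≡ 0 (mod 9).
  Combine with x ≡ 16 (mod 20): gcd(9, 20) = 1; 16 - 0 = 16, which IS divisible by 1, so compatible.
    Write x = 0 + 9·t and substitute into x ≡ 16 (mod 20): 9·t ≡ 16 − 0 = 16 (mod 20).
    The inverse of 9 mod 20 is 9 (since 9·9 = 81 = 4·20 + 1), so t ≡ 9·16 = 144 ≡ 4 (mod 20).
    Then x = 0 + 9·4 = 36, valid modulo lcm(9, 20) = 180: x ≡ 36 (mod 180).
  Combine with x ≡ 1 (mod 8): gcd(180, 8) = 4, and 1 - 36 = -35 is NOT divisible by 4.
    ⇒ system is inconsistent (no integer solution).

No solution (the system is inconsistent).
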